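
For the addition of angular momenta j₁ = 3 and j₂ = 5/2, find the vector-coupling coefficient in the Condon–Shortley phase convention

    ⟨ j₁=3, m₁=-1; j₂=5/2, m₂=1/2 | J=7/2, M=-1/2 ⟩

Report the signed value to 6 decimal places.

-0.125988  (= −√(1/63))

√[8·2!4!3!/10! · 2!4!3!2!3!4!] = √(9216/175)
  +(−1)^0/∏(0,2,4,3,0,0)! = 1/288  (running 1/288)
  +(−1)^1/∏(1,1,3,2,1,1)! = -1/12  (running -23/288)
  +(−1)^2/∏(2,0,2,1,2,2)! = 1/16  (running -5/288)
⟨..|..⟩ = √(9216/175)·(-5/288) = -0.125988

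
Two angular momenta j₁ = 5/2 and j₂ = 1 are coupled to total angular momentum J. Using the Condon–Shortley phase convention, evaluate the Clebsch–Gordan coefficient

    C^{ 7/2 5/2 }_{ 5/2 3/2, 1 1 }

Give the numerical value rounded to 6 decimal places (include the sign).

+0.845154  (= +√(5/7))

√[8·0!5!2!/8! · 4!1!2!0!6!1!] = √(11520/7)
  +(−1)^0/∏(0,0,1,2,4,0)! = 1/48  (running 1/48)
⟨..|..⟩ = √(11520/7)·(1/48) = +0.845154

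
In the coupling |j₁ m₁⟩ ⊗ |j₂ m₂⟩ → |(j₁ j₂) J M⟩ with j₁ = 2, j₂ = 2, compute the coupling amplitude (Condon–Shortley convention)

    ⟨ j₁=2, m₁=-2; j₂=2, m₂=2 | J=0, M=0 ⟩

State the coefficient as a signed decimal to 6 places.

j₁+j₂−J=4  J+j₁−j₂=0  J−j₁+j₂=0  j₁+j₂+J+1=5
(j₁±m₁, j₂±m₂, J±M) = (0,4,4,0,0,0)
P² = 576/5
sum k=4..4:
  [4] +1/24 = 1/24
S = 1/24
C² = P²·S² = 1/5 ; C = +0.447214

+√(1/5) = +0.447214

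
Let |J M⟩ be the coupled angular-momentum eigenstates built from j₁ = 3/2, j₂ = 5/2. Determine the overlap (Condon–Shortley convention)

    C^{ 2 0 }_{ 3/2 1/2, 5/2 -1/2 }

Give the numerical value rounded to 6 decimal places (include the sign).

√[5·2!1!3!/7! · 2!1!2!3!2!2!] = √(8/7)
  +(−1)^0/∏(0,2,1,2,0,1)! = 1/4  (running 1/4)
  +(−1)^1/∏(1,1,0,1,1,2)! = -1/2  (running -1/4)
⟨..|..⟩ = √(8/7)·(-1/4) = -0.267261

-0.267261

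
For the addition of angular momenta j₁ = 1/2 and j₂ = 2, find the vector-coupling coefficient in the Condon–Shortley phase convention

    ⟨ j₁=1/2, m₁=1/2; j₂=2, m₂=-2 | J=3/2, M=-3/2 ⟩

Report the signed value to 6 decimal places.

+0.894427  (= +√(4/5))

triangle: 1!×0!×3!/5! = 6/120
(j±m)!: 1!×0!×0!×4!×0!×3! = 144
prefactor² = (2J+1)×Δ×N² = 144/5
  k=0: +1/(0!×1!×0!×0!×0!×3!) = 1/6
Σ = 1/6  ⇒  CG² = 144/5×1/6² = 4/5
CG = +√(4/5) = +0.894427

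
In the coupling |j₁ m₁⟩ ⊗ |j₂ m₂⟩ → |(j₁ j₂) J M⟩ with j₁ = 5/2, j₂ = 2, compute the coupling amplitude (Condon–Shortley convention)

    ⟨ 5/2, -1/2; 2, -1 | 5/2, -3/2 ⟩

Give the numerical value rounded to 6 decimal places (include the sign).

√[6·2!3!2!/8! · 2!3!1!3!1!4!] = √(216/35)
  +(−1)^0/∏(0,2,3,1,0,1)! = 1/12  (running 1/12)
  +(−1)^1/∏(1,1,2,0,1,2)! = -1/4  (running -1/6)
⟨..|..⟩ = √(216/35)·(-1/6) = -0.414039

-0.414039  (= −√(6/35))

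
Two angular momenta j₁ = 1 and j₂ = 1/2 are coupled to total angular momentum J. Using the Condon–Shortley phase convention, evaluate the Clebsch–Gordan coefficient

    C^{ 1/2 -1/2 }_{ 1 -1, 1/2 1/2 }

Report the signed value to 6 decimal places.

√[2·1!1!0!/3! · 0!2!1!0!0!1!] = √(2/3)
  +(−1)^1/∏(1,0,1,0,0,0)! = -1  (running -1)
⟨..|..⟩ = √(2/3)·(-1) = -0.816497

-0.816497  (= −√(2/3))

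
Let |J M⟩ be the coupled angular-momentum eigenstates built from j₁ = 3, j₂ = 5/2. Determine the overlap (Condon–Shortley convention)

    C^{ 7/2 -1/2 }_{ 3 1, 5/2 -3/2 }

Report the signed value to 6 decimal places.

√[8·2!4!3!/10! · 4!2!1!4!3!4!] = √(18432/175)
  +(−1)^0/∏(0,2,2,1,2,2)! = 1/16  (running 1/16)
  +(−1)^1/∏(1,1,1,0,3,3)! = -1/36  (running 5/144)
⟨..|..⟩ = √(18432/175)·(5/144) = +0.356348

+0.356348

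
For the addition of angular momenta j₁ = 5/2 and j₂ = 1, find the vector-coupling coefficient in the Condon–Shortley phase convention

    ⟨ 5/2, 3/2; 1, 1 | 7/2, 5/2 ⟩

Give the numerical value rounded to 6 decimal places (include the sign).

triangle: 0!·5!·2!/8! = 240/40320
(j±m)!: 4!·1!·2!·0!·6!·1! = 34560
prefactor² = (2J+1)·Δ·N² = 11520/7
  k=0: +1/(0!·0!·1!·2!·4!·0!) = 1/48
Σ = 1/48  ⇒  CG² = 11520/7·1/48² = 5/7
CG = +√(5/7) = +0.845154

+0.845154  (= +√(5/7))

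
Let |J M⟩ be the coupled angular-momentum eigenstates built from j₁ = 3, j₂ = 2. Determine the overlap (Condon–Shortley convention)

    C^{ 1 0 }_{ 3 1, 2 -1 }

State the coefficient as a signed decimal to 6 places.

-0.478091  (= −√(8/35))

j₁+j₂−J=4  J+j₁−j₂=2  J−j₁+j₂=0  j₁+j₂+J+1=7
(j₁±m₁, j₂±m₂, J±M) = (4,2,1,3,1,1)
P² = 288/35
sum k=1..1:
  [1] −1/6 = -1/6
S = -1/6
C² = P²·S² = 8/35 ; C = -0.478091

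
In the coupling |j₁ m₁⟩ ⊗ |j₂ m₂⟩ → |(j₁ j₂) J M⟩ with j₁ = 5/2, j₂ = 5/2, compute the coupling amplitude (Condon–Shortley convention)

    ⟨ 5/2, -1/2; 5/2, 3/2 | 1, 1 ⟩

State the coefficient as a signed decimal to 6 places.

triangle: 4!*1!*1!/7! = 24/5040
(j±m)!: 2!*3!*4!*1!*2!*0! = 576
prefactor² = (2J+1)*Δ*N² = 288/35
  k=3: −1/(3!*1!*0!*1!*1!*0!) = -1/6
Σ = -1/6  ⇒  CG² = 288/35*(-1/6)² = 8/35
CG = −√(8/35) = -0.478091

−√(8/35) ≈ -0.478091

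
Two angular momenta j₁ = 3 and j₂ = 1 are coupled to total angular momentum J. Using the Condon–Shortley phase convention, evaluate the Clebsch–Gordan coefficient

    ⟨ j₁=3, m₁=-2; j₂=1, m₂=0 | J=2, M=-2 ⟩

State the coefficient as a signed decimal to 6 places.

triangle: 2!*4!*0!/7! = 48/5040
(j±m)!: 1!*5!*1!*1!*0!*4! = 2880
prefactor² = (2J+1)*Δ*N² = 960/7
  k=1: −1/(1!*1!*4!*0!*0!*0!) = -1/24
Σ = -1/24  ⇒  CG² = 960/7*(-1/24)² = 5/21
CG = −√(5/21) = -0.487950

-0.487950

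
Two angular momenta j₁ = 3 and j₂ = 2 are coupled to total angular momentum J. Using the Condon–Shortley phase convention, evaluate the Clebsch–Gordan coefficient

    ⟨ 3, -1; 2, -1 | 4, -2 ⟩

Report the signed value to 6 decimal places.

√[9·1!5!3!/10! · 2!4!1!3!2!6!] = √(5184/7)
  +(−1)^0/∏(0,1,4,1,1,2)! = 1/48  (running 1/48)
  +(−1)^1/∏(1,0,3,0,2,3)! = -1/72  (running 1/144)
⟨..|..⟩ = √(5184/7)·(1/144) = +0.188982

+√(1/28) ≈ +0.188982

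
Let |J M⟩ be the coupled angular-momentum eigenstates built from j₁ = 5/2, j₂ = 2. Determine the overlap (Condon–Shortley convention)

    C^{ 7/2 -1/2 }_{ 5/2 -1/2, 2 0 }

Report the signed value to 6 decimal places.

-0.195180

√[8·1!4!3!/9! · 2!3!2!2!3!4!] = √(768/35)
  +(−1)^0/∏(0,1,3,2,1,1)! = 1/12  (running 1/12)
  +(−1)^1/∏(1,0,2,1,2,2)! = -1/8  (running -1/24)
⟨..|..⟩ = √(768/35)·(-1/24) = -0.195180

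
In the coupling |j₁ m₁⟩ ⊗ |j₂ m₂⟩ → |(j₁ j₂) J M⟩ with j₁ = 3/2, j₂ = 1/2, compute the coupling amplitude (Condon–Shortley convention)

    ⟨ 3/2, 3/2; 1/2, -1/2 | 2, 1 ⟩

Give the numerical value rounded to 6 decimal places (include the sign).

j₁+j₂−J=0  J+j₁−j₂=3  J−j₁+j₂=1  j₁+j₂+J+1=5
(j₁±m₁, j₂±m₂, J±M) = (3,0,0,1,3,1)
P² = 9
sum k=0..0:
  [0] +1/6 = 1/6
S = 1/6
C² = P²·S² = 1/4 ; C = +0.500000

+√(1/4) = +0.500000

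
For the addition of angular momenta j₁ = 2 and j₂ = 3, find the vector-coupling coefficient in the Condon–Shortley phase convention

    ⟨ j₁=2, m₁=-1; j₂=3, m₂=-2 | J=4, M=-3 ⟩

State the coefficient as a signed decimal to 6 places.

+0.223607  (= +√(1/20))

triangle: 1!×3!×5!/10! = 720/3628800
(j±m)!: 1!×3!×1!×5!×1!×7! = 3628800
prefactor² = (2J+1)×Δ×N² = 6480
  k=0: +1/(0!×1!×3!×1!×0!×4!) = 1/144
  k=1: −1/(1!×0!×2!×0!×1!×5!) = -1/240
Σ = 1/360  ⇒  CG² = 6480×1/360² = 1/20
CG = +√(1/20) = +0.223607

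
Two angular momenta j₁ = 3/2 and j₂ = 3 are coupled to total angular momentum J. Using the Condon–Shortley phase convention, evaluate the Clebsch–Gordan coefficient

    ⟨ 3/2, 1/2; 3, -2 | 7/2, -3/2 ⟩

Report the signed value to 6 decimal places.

+√(3/7) ≈ +0.654654

triangle: 1!×2!×5!/9! = 240/362880
(j±m)!: 2!×1!×1!×5!×2!×5! = 57600
prefactor² = (2J+1)×Δ×N² = 6400/21
  k=0: +1/(0!×1!×1!×1!×1!×4!) = 1/24
  k=1: −1/(1!×0!×0!×0!×2!×5!) = -1/240
Σ = 3/80  ⇒  CG² = 6400/21×3/80² = 3/7
CG = +√(3/7) = +0.654654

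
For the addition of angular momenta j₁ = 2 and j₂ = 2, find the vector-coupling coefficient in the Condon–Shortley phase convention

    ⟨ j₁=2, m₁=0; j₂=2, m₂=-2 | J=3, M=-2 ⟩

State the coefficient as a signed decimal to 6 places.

+√(1/2) = +0.707107

j₁+j₂−J=1  J+j₁−j₂=3  J−j₁+j₂=3  j₁+j₂+J+1=8
(j₁±m₁, j₂±m₂, J±M) = (2,2,0,4,1,5)
P² = 72
sum k=0..0:
  [0] +1/12 = 1/12
S = 1/12
C² = P²·S² = 1/2 ; C = +0.707107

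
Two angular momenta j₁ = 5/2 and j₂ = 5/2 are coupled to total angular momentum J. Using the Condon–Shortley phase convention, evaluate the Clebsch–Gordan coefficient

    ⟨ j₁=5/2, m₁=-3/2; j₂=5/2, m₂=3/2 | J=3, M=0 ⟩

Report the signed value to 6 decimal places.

√[7·2!3!3!/9! · 1!4!4!1!3!3!] = √(144/5)
  +(−1)^1/∏(1,1,3,3,0,0)! = -1/36  (running -1/36)
  +(−1)^2/∏(2,0,2,2,1,1)! = 1/8  (running 7/72)
⟨..|..⟩ = √(144/5)·(7/72) = +0.521749

+0.521749  (= +√(49/180))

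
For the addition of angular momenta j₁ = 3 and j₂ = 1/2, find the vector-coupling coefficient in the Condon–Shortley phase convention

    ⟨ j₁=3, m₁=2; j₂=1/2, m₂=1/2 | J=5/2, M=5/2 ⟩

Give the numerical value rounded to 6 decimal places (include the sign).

−√(1/7) ≈ -0.377964

√[6·1!5!0!/7! · 5!1!1!0!5!0!] = √(14400/7)
  +(−1)^1/∏(1,0,0,0,5,0)! = -1/120  (running -1/120)
⟨..|..⟩ = √(14400/7)·(-1/120) = -0.377964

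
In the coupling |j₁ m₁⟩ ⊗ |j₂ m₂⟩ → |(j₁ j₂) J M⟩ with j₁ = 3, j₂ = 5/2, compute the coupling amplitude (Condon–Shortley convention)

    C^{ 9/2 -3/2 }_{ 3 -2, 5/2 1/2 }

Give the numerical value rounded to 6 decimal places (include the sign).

−√(169/462) = -0.604815

j₁+j₂−J=1  J+j₁−j₂=5  J−j₁+j₂=4  j₁+j₂+J+1=11
(j₁±m₁, j₂±m₂, J±M) = (1,5,3,2,3,6)
P² = 345600/77
sum k=0..1:
  [0] +1/720 = 1/720
  [1] −1/96 = -1/96
S = -13/1440
C² = P²·S² = 169/462 ; C = -0.604815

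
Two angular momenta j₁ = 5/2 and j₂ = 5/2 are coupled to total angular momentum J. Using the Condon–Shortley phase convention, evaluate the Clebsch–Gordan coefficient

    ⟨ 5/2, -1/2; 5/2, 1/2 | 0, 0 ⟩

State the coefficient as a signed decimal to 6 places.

j₁+j₂−J=5  J+j₁−j₂=0  J−j₁+j₂=0  j₁+j₂+J+1=6
(j₁±m₁, j₂±m₂, J±M) = (2,3,3,2,0,0)
P² = 24
sum k=3..3:
  [3] −1/12 = -1/12
S = -1/12
C² = P²·S² = 1/6 ; C = -0.408248

−√(1/6) = -0.408248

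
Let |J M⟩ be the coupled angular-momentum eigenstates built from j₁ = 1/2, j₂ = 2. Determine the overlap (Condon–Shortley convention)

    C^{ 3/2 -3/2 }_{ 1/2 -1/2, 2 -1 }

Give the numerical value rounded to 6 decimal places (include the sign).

−√(1/5) = -0.447214

j₁+j₂−J=1  J+j₁−j₂=0  J−j₁+j₂=3  j₁+j₂+J+1=5
(j₁±m₁, j₂±m₂, J±M) = (0,1,1,3,0,3)
P² = 36/5
sum k=1..1:
  [1] −1/6 = -1/6
S = -1/6
C² = P²·S² = 1/5 ; C = -0.447214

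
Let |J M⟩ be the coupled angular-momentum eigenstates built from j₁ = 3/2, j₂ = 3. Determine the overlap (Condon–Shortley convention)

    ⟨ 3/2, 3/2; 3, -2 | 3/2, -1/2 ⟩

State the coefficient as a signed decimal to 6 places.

+0.534522

triangle: 3!×0!×3!/7! = 36/5040
(j±m)!: 3!×0!×1!×5!×1!×2! = 1440
prefactor² = (2J+1)×Δ×N² = 288/7
  k=0: +1/(0!×3!×0!×1!×0!×2!) = 1/12
Σ = 1/12  ⇒  CG² = 288/7×1/12² = 2/7
CG = +√(2/7) = +0.534522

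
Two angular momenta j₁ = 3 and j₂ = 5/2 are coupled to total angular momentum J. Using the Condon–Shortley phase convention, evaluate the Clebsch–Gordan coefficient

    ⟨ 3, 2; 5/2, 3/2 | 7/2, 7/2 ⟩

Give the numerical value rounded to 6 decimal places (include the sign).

-0.666667

√[8·2!4!3!/10! · 5!1!4!1!7!0!] = √(9216)
  +(−1)^1/∏(1,1,0,3,4,0)! = -1/144  (running -1/144)
⟨..|..⟩ = √(9216)·(-1/144) = -0.666667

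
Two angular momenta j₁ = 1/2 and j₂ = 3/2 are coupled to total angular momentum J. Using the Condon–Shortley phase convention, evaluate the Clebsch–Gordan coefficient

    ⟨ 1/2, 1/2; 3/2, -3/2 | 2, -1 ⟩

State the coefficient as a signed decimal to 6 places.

√[5·0!1!3!/5! · 1!0!0!3!1!3!] = √(9)
  +(−1)^0/∏(0,0,0,0,1,3)! = 1/6  (running 1/6)
⟨..|..⟩ = √(9)·(1/6) = +0.500000

+0.500000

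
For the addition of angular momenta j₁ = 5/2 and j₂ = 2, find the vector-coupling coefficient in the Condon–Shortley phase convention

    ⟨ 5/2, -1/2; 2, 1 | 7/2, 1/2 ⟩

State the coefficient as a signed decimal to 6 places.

−√(14/45) ≈ -0.557773

triangle: 1!*4!*3!/9! = 144/362880
(j±m)!: 2!*3!*3!*1!*4!*3! = 10368
prefactor² = (2J+1)*Δ*N² = 1152/35
  k=0: +1/(0!*1!*3!*3!*1!*0!) = 1/36
  k=1: −1/(1!*0!*2!*2!*2!*1!) = -1/8
Σ = -7/72  ⇒  CG² = 1152/35*(-7/72)² = 14/45
CG = −√(14/45) = -0.557773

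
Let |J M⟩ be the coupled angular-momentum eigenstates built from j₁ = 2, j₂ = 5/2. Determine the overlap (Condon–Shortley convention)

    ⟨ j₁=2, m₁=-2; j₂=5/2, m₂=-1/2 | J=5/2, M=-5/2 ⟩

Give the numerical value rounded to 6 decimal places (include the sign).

+0.462910  (= +√(3/14))

triangle: 2!×2!×3!/8! = 24/40320
(j±m)!: 0!×4!×2!×3!×0!×5! = 34560
prefactor² = (2J+1)×Δ×N² = 864/7
  k=2: +1/(2!×0!×2!×0!×0!×3!) = 1/24
Σ = 1/24  ⇒  CG² = 864/7×1/24² = 3/14
CG = +√(3/14) = +0.462910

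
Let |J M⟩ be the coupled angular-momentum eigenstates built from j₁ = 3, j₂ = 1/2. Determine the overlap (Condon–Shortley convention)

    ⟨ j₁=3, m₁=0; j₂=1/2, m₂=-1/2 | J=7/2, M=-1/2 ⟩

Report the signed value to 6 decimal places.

triangle: 0!*6!*1!/8! = 720/40320
(j±m)!: 3!*3!*0!*1!*3!*4! = 5184
prefactor² = (2J+1)*Δ*N² = 5184/7
  k=0: +1/(0!*0!*3!*0!*3!*1!) = 1/36
Σ = 1/36  ⇒  CG² = 5184/7*1/36² = 4/7
CG = +√(4/7) = +0.755929

+√(4/7) ≈ +0.755929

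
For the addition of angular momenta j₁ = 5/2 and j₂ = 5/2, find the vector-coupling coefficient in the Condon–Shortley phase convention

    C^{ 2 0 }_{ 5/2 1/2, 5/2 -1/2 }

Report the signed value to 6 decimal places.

-0.436436  (= −√(4/21))

√[5·3!2!2!/8! · 3!2!2!3!2!2!] = √(12/7)
  +(−1)^0/∏(0,3,2,2,0,0)! = 1/24  (running 1/24)
  +(−1)^1/∏(1,2,1,1,1,1)! = -1/2  (running -11/24)
  +(−1)^2/∏(2,1,0,0,2,2)! = 1/8  (running -1/3)
⟨..|..⟩ = √(12/7)·(-1/3) = -0.436436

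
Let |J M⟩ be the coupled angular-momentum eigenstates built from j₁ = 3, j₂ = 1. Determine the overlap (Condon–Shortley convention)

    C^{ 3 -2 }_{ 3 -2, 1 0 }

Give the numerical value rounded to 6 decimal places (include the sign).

√[7·1!5!1!/8! · 1!5!1!1!1!5!] = √(300)
  +(−1)^0/∏(0,1,5,1,0,0)! = 1/120  (running 1/120)
  +(−1)^1/∏(1,0,4,0,1,1)! = -1/24  (running -1/30)
⟨..|..⟩ = √(300)·(-1/30) = -0.577350

-0.577350  (= −√(1/3))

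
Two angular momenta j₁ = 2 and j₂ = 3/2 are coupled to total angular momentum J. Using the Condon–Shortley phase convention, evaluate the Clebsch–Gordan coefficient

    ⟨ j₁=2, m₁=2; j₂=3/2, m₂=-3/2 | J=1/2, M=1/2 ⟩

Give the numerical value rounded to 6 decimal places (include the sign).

+0.632456

j₁+j₂−J=3  J+j₁−j₂=1  J−j₁+j₂=0  j₁+j₂+J+1=5
(j₁±m₁, j₂±m₂, J±M) = (4,0,0,3,1,0)
P² = 72/5
sum k=0..0:
  [0] +1/6 = 1/6
S = 1/6
C² = P²·S² = 2/5 ; C = +0.632456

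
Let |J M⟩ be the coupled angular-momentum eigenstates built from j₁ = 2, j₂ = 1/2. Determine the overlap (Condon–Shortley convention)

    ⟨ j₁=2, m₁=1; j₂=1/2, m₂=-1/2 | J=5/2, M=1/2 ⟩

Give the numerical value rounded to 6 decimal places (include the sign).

+0.632456

j₁+j₂−J=0  J+j₁−j₂=4  J−j₁+j₂=1  j₁+j₂+J+1=6
(j₁±m₁, j₂±m₂, J±M) = (3,1,0,1,3,2)
P² = 72/5
sum k=0..0:
  [0] +1/6 = 1/6
S = 1/6
C² = P²·S² = 2/5 ; C = +0.632456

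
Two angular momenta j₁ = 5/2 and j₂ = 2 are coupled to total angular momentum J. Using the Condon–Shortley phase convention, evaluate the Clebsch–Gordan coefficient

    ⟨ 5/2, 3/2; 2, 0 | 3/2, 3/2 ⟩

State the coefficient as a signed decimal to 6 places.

triangle: 3!*2!*1!/7! = 12/5040
(j±m)!: 4!*1!*2!*2!*3!*0! = 576
prefactor² = (2J+1)*Δ*N² = 192/35
  k=1: −1/(1!*2!*0!*1!*2!*0!) = -1/4
Σ = -1/4  ⇒  CG² = 192/35*(-1/4)² = 12/35
CG = −√(12/35) = -0.585540

−√(12/35) ≈ -0.585540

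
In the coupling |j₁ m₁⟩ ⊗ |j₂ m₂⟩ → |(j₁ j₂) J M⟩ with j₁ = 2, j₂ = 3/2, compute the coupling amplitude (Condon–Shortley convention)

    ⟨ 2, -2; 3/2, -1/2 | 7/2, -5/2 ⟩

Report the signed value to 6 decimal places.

triangle: 0!*4!*3!/8! = 144/40320
(j±m)!: 0!*4!*1!*2!*1!*6! = 34560
prefactor² = (2J+1)*Δ*N² = 6912/7
  k=0: +1/(0!*0!*4!*1!*0!*2!) = 1/48
Σ = 1/48  ⇒  CG² = 6912/7*1/48² = 3/7
CG = +√(3/7) = +0.654654

+0.654654  (= +√(3/7))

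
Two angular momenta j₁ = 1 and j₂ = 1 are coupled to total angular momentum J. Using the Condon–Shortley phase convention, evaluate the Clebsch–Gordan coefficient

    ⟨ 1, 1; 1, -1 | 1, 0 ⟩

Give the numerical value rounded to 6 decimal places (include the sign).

+√(1/2) ≈ +0.707107

triangle: 1!·1!·1!/4! = 1/24
(j±m)!: 2!·0!·0!·2!·1!·1! = 4
prefactor² = (2J+1)·Δ·N² = 1/2
  k=0: +1/(0!·1!·0!·0!·1!·1!) = 1
Σ = 1  ⇒  CG² = 1/2·1² = 1/2
CG = +√(1/2) = +0.707107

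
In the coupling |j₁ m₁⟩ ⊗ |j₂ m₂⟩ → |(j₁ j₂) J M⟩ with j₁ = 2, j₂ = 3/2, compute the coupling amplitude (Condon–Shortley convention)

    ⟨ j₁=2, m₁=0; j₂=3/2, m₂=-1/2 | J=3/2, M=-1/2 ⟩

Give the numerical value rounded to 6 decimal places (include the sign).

-0.447214

j₁+j₂−J=2  J+j₁−j₂=2  J−j₁+j₂=1  j₁+j₂+J+1=6
(j₁±m₁, j₂±m₂, J±M) = (2,2,1,2,1,2)
P² = 16/45
sum k=0..1:
  [0] +1/4 = 1/4
  [1] −1/1 = -1
S = -3/4
C² = P²·S² = 1/5 ; C = -0.447214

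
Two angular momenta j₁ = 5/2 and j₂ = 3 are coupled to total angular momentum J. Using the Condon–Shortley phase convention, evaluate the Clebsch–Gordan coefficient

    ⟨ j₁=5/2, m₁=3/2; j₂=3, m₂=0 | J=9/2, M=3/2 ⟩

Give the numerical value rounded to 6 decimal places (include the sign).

+0.540562  (= +√(45/154))

j₁+j₂−J=1  J+j₁−j₂=4  J−j₁+j₂=5  j₁+j₂+J+1=11
(j₁±m₁, j₂±m₂, J±M) = (4,1,3,3,6,3)
P² = 207360/77
sum k=0..1:
  [0] +1/72 = 1/72
  [1] −1/288 = -1/288
S = 1/96
C² = P²·S² = 45/154 ; C = +0.540562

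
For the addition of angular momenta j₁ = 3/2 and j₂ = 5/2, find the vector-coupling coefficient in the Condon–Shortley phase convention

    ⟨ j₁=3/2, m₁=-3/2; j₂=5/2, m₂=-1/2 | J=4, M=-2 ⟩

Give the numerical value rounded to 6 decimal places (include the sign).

triangle: 0!*3!*5!/9! = 720/362880
(j±m)!: 0!*3!*2!*3!*2!*6! = 103680
prefactor² = (2J+1)*Δ*N² = 12960/7
  k=0: +1/(0!*0!*3!*2!*0!*3!) = 1/72
Σ = 1/72  ⇒  CG² = 12960/7*1/72² = 5/14
CG = +√(5/14) = +0.597614

+0.597614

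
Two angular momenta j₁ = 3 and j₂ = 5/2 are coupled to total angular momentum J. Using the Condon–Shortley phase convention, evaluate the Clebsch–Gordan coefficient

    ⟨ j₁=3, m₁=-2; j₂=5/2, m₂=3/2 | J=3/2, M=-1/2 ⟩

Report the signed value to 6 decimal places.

triangle: 4!*2!*1!/8! = 48/40320
(j±m)!: 1!*5!*4!*1!*1!*2! = 5760
prefactor² = (2J+1)*Δ*N² = 192/7
  k=3: −1/(3!*1!*2!*1!*0!*0!) = -1/12
  k=4: +1/(4!*0!*1!*0!*1!*1!) = 1/24
Σ = -1/24  ⇒  CG² = 192/7*(-1/24)² = 1/21
CG = −√(1/21) = -0.218218

−√(1/21) ≈ -0.218218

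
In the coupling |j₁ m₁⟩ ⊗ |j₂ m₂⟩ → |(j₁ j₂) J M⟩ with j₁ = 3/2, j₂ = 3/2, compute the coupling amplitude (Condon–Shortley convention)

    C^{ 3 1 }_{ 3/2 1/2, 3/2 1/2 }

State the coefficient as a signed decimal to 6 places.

triangle: 0!×3!×3!/7! = 36/5040
(j±m)!: 2!×1!×2!×1!×4!×2! = 192
prefactor² = (2J+1)×Δ×N² = 48/5
  k=0: +1/(0!×0!×1!×2!×2!×1!) = 1/4
Σ = 1/4  ⇒  CG² = 48/5×1/4² = 3/5
CG = +√(3/5) = +0.774597

+0.774597  (= +√(3/5))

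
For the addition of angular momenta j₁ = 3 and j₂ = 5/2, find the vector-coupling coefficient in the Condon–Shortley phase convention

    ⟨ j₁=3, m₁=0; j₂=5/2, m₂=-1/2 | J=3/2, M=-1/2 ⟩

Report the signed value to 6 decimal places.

j₁+j₂−J=4  J+j₁−j₂=2  J−j₁+j₂=1  j₁+j₂+J+1=8
(j₁±m₁, j₂±m₂, J±M) = (3,3,2,3,1,2)
P² = 144/35
sum k=1..2:
  [1] −1/12 = -1/12
  [2] +1/4 = 1/4
S = 1/6
C² = P²·S² = 4/35 ; C = +0.338062

+√(4/35) ≈ +0.338062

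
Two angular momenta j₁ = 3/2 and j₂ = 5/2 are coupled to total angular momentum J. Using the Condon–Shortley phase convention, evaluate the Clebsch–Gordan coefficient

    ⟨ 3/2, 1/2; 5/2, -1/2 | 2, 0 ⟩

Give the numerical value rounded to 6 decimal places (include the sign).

−√(1/14) ≈ -0.267261

√[5·2!1!3!/7! · 2!1!2!3!2!2!] = √(8/7)
  +(−1)^0/∏(0,2,1,2,0,1)! = 1/4  (running 1/4)
  +(−1)^1/∏(1,1,0,1,1,2)! = -1/2  (running -1/4)
⟨..|..⟩ = √(8/7)·(-1/4) = -0.267261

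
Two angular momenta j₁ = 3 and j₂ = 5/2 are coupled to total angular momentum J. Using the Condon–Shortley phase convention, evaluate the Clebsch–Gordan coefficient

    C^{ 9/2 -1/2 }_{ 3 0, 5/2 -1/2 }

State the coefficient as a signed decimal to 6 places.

+0.208063  (= +√(10/231))

triangle: 1!*5!*4!/11! = 2880/39916800
(j±m)!: 3!*3!*2!*3!*4!*5! = 1244160
prefactor² = (2J+1)*Δ*N² = 69120/77
  k=0: +1/(0!*1!*3!*2!*2!*2!) = 1/48
  k=1: −1/(1!*0!*2!*1!*3!*3!) = -1/72
Σ = 1/144  ⇒  CG² = 69120/77*1/144² = 10/231
CG = +√(10/231) = +0.208063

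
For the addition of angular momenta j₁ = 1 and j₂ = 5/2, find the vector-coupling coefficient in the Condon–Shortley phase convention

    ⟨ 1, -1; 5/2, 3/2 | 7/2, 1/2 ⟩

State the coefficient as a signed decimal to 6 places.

j₁+j₂−J=0  J+j₁−j₂=2  J−j₁+j₂=5  j₁+j₂+J+1=8
(j₁±m₁, j₂±m₂, J±M) = (0,2,4,1,4,3)
P² = 2304/7
sum k=0..0:
  [0] +1/48 = 1/48
S = 1/48
C² = P²·S² = 1/7 ; C = +0.377964

+0.377964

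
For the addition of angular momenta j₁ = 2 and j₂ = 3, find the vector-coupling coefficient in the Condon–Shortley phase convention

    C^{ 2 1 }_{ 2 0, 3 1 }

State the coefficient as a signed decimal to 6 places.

√[5·3!1!3!/8! · 2!2!4!2!3!1!] = √(36/7)
  +(−1)^1/∏(1,2,1,3,0,0)! = -1/12  (running -1/12)
  +(−1)^2/∏(2,1,0,2,1,1)! = 1/4  (running 1/6)
⟨..|..⟩ = √(36/7)·(1/6) = +0.377964

+0.377964  (= +√(1/7))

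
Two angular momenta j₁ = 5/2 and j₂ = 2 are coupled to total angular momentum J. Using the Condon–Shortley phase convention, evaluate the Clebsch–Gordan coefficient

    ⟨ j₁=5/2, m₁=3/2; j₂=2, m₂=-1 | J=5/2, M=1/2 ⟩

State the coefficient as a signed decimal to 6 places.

+√(6/35) ≈ +0.414039

√[6·2!3!2!/8! · 4!1!1!3!3!2!] = √(216/35)
  +(−1)^0/∏(0,2,1,1,2,1)! = 1/4  (running 1/4)
  +(−1)^1/∏(1,1,0,0,3,2)! = -1/12  (running 1/6)
⟨..|..⟩ = √(216/35)·(1/6) = +0.414039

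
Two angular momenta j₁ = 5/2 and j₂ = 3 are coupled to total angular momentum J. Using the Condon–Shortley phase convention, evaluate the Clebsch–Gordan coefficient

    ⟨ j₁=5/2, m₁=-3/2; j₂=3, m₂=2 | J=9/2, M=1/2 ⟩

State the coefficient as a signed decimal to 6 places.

−√(361/1386) ≈ -0.510355

j₁+j₂−J=1  J+j₁−j₂=4  J−j₁+j₂=5  j₁+j₂+J+1=11
(j₁±m₁, j₂±m₂, J±M) = (1,4,5,1,5,4)
P² = 460800/77
sum k=0..1:
  [0] +1/2880 = 1/2880
  [1] −1/144 = -1/144
S = -19/2880
C² = P²·S² = 361/1386 ; C = -0.510355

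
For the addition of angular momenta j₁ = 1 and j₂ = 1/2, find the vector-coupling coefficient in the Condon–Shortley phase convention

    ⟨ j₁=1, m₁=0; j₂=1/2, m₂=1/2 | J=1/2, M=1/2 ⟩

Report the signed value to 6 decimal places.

−√(1/3) ≈ -0.577350

√[2·1!1!0!/3! · 1!1!1!0!1!0!] = √(1/3)
  +(−1)^1/∏(1,0,0,0,1,0)! = -1  (running -1)
⟨..|..⟩ = √(1/3)·(-1) = -0.577350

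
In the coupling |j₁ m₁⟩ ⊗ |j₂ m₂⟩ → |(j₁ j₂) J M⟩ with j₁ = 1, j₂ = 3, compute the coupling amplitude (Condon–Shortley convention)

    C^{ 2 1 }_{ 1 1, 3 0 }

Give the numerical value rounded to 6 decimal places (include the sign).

triangle: 2!*0!*4!/7! = 48/5040
(j±m)!: 2!*0!*3!*3!*3!*1! = 432
prefactor² = (2J+1)*Δ*N² = 144/7
  k=0: +1/(0!*2!*0!*3!*0!*1!) = 1/12
Σ = 1/12  ⇒  CG² = 144/7*1/12² = 1/7
CG = +√(1/7) = +0.377964

+√(1/7) ≈ +0.377964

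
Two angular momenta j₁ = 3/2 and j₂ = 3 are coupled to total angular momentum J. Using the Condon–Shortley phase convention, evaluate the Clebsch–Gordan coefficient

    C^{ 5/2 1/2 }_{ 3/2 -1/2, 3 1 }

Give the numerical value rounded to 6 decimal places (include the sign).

−√(1/70) = -0.119523

√[6·2!1!4!/8! · 1!2!4!2!3!2!] = √(288/35)
  +(−1)^1/∏(1,1,1,3,0,1)! = -1/6  (running -1/6)
  +(−1)^2/∏(2,0,0,2,1,2)! = 1/8  (running -1/24)
⟨..|..⟩ = √(288/35)·(-1/24) = -0.119523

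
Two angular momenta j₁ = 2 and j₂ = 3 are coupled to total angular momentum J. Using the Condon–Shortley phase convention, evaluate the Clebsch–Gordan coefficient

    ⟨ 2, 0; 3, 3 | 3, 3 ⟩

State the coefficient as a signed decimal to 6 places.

+0.645497  (= +√(5/12))

√[7·2!2!4!/9! · 2!2!6!0!6!0!] = √(3840)
  +(−1)^2/∏(2,0,0,4,2,0)! = 1/96  (running 1/96)
⟨..|..⟩ = √(3840)·(1/96) = +0.645497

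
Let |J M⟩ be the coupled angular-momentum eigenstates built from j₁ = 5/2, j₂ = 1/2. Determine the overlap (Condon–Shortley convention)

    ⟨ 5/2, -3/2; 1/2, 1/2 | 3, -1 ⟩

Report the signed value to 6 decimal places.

+√(1/3) ≈ +0.577350

j₁+j₂−J=0  J+j₁−j₂=5  J−j₁+j₂=1  j₁+j₂+J+1=7
(j₁±m₁, j₂±m₂, J±M) = (1,4,1,0,2,4)
P² = 192
sum k=0..0:
  [0] +1/24 = 1/24
S = 1/24
C² = P²·S² = 1/3 ; C = +0.577350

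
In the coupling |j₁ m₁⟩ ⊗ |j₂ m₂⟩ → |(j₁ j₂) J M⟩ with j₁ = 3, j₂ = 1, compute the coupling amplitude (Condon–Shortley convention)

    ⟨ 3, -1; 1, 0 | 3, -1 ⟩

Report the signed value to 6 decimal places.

√[7·1!5!1!/8! · 2!4!1!1!2!4!] = √(48)
  +(−1)^0/∏(0,1,4,1,1,0)! = 1/24  (running 1/24)
  +(−1)^1/∏(1,0,3,0,2,1)! = -1/12  (running -1/24)
⟨..|..⟩ = √(48)·(-1/24) = -0.288675

-0.288675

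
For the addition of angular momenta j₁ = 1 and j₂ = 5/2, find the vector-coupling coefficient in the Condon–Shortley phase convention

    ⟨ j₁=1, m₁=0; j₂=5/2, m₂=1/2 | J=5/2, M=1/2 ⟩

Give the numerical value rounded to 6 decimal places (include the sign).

triangle: 1!*1!*4!/7! = 24/5040
(j±m)!: 1!*1!*3!*2!*3!*2! = 144
prefactor² = (2J+1)*Δ*N² = 144/35
  k=0: +1/(0!*1!*1!*3!*0!*1!) = 1/6
  k=1: −1/(1!*0!*0!*2!*1!*2!) = -1/4
Σ = -1/12  ⇒  CG² = 144/35*(-1/12)² = 1/35
CG = −√(1/35) = -0.169031

−√(1/35) = -0.169031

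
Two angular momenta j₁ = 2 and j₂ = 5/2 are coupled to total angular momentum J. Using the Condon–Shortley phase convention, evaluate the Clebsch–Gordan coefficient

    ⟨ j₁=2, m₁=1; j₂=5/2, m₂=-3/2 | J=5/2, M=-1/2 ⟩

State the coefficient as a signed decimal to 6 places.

√[6·2!2!3!/8! · 3!1!1!4!2!3!] = √(216/35)
  +(−1)^0/∏(0,2,1,1,1,2)! = 1/4  (running 1/4)
  +(−1)^1/∏(1,1,0,0,2,3)! = -1/12  (running 1/6)
⟨..|..⟩ = √(216/35)·(1/6) = +0.414039

+0.414039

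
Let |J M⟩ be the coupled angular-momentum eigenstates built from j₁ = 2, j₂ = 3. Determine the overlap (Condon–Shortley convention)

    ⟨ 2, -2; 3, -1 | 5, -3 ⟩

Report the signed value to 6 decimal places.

√[11·0!4!6!/11! · 0!4!2!4!2!8!] = √(442368)
  +(−1)^0/∏(0,0,4,2,0,4)! = 1/1152  (running 1/1152)
⟨..|..⟩ = √(442368)·(1/1152) = +0.577350

+0.577350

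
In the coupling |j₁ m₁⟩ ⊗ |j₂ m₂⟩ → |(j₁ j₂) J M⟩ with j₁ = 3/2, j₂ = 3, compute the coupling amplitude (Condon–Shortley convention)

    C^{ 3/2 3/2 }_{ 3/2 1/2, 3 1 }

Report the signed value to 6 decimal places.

√[4·3!0!3!/7! · 2!1!4!2!3!0!] = √(576/35)
  +(−1)^1/∏(1,2,0,3,0,0)! = -1/12  (running -1/12)
⟨..|..⟩ = √(576/35)·(-1/12) = -0.338062

-0.338062  (= −√(4/35))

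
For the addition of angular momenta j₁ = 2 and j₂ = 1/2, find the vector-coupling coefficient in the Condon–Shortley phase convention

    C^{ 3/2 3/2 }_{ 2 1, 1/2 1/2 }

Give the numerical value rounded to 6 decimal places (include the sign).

triangle: 1!×3!×0!/5! = 6/120
(j±m)!: 3!×1!×1!×0!×3!×0! = 36
prefactor² = (2J+1)×Δ×N² = 36/5
  k=1: −1/(1!×0!×0!×0!×3!×0!) = -1/6
Σ = -1/6  ⇒  CG² = 36/5×(-1/6)² = 1/5
CG = −√(1/5) = -0.447214

-0.447214  (= −√(1/5))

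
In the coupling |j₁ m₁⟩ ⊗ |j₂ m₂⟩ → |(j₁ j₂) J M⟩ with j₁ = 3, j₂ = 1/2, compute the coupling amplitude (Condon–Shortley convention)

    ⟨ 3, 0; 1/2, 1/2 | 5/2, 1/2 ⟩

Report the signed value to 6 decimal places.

j₁+j₂−J=1  J+j₁−j₂=5  J−j₁+j₂=0  j₁+j₂+J+1=7
(j₁±m₁, j₂±m₂, J±M) = (3,3,1,0,3,2)
P² = 432/7
sum k=1..1:
  [1] −1/12 = -1/12
S = -1/12
C² = P²·S² = 3/7 ; C = -0.654654

−√(3/7) = -0.654654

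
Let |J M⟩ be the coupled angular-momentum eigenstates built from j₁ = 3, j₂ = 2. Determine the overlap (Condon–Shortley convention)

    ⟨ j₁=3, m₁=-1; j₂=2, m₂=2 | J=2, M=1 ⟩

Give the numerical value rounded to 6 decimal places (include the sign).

triangle: 3!*3!*1!/8! = 36/40320
(j±m)!: 2!*4!*4!*0!*3!*1! = 6912
prefactor² = (2J+1)*Δ*N² = 216/7
  k=3: −1/(3!*0!*1!*1!*2!*0!) = -1/12
Σ = -1/12  ⇒  CG² = 216/7*(-1/12)² = 3/14
CG = −√(3/14) = -0.462910

−√(3/14) ≈ -0.462910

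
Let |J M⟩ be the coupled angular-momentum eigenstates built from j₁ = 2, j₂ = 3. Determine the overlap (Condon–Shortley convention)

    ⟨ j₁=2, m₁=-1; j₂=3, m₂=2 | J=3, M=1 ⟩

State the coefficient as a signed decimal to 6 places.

j₁+j₂−J=2  J+j₁−j₂=2  J−j₁+j₂=4  j₁+j₂+J+1=9
(j₁±m₁, j₂±m₂, J±M) = (1,3,5,1,4,2)
P² = 64
sum k=1..2:
  [1] −1/48 = -1/48
  [2] +1/12 = 1/12
S = 1/16
C² = P²·S² = 1/4 ; C = +0.500000

+√(1/4) ≈ +0.500000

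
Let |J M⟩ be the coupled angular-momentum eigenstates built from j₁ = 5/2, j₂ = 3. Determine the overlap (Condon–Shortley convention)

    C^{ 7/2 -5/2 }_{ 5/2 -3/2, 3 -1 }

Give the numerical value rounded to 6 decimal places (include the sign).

triangle: 2!*3!*4!/10! = 288/3628800
(j±m)!: 1!*4!*2!*4!*1!*6! = 829440
prefactor² = (2J+1)*Δ*N² = 18432/35
  k=1: −1/(1!*1!*3!*1!*0!*3!) = -1/36
  k=2: +1/(2!*0!*2!*0!*1!*4!) = 1/96
Σ = -5/288  ⇒  CG² = 18432/35*(-5/288)² = 10/63
CG = −√(10/63) = -0.398410

-0.398410  (= −√(10/63))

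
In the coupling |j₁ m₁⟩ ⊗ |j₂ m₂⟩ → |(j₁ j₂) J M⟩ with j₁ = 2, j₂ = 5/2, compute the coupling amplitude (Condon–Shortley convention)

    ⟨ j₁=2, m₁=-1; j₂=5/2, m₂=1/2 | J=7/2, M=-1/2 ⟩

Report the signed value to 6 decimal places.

−√(14/45) ≈ -0.557773

triangle: 1!*3!*4!/9! = 144/362880
(j±m)!: 1!*3!*3!*2!*3!*4! = 10368
prefactor² = (2J+1)*Δ*N² = 1152/35
  k=0: +1/(0!*1!*3!*3!*0!*1!) = 1/36
  k=1: −1/(1!*0!*2!*2!*1!*2!) = -1/8
Σ = -7/72  ⇒  CG² = 1152/35*(-7/72)² = 14/45
CG = −√(14/45) = -0.557773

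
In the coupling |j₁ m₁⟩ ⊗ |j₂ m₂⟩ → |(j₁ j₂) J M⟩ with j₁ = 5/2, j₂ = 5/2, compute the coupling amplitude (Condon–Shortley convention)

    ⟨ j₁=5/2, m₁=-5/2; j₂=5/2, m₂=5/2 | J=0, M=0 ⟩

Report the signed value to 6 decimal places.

j₁+j₂−J=5  J+j₁−j₂=0  J−j₁+j₂=0  j₁+j₂+J+1=6
(j₁±m₁, j₂±m₂, J±M) = (0,5,5,0,0,0)
P² = 2400
sum k=5..5:
  [5] −1/120 = -1/120
S = -1/120
C² = P²·S² = 1/6 ; C = -0.408248

−√(1/6) ≈ -0.408248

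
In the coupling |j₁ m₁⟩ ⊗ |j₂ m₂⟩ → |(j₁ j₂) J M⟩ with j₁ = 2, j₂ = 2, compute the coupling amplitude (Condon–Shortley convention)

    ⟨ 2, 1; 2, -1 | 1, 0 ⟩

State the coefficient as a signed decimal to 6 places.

triangle: 3!*1!*1!/6! = 6/720
(j±m)!: 3!*1!*1!*3!*1!*1! = 36
prefactor² = (2J+1)*Δ*N² = 9/10
  k=0: +1/(0!*3!*1!*1!*0!*0!) = 1/6
  k=1: −1/(1!*2!*0!*0!*1!*1!) = -1/2
Σ = -1/3  ⇒  CG² = 9/10*(-1/3)² = 1/10
CG = −√(1/10) = -0.316228

-0.316228  (= −√(1/10))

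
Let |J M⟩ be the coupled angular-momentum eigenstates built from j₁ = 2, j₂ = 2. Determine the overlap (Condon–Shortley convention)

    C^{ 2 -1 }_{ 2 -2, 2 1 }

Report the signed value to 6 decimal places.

+√(3/7) ≈ +0.654654

j₁+j₂−J=2  J+j₁−j₂=2  J−j₁+j₂=2  j₁+j₂+J+1=7
(j₁±m₁, j₂±m₂, J±M) = (0,4,3,1,1,3)
P² = 48/7
sum k=2..2:
  [2] +1/4 = 1/4
S = 1/4
C² = P²·S² = 3/7 ; C = +0.654654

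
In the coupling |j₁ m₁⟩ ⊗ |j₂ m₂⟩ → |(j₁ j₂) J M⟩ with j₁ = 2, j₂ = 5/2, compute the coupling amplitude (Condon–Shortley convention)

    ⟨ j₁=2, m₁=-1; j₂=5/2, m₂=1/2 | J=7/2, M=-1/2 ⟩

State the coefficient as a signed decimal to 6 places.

−√(14/45) ≈ -0.557773

j₁+j₂−J=1  J+j₁−j₂=3  J−j₁+j₂=4  j₁+j₂+J+1=9
(j₁±m₁, j₂±m₂, J±M) = (1,3,3,2,3,4)
P² = 1152/35
sum k=0..1:
  [0] +1/36 = 1/36
  [1] −1/8 = -1/8
S = -7/72
C² = P²·S² = 14/45 ; C = -0.557773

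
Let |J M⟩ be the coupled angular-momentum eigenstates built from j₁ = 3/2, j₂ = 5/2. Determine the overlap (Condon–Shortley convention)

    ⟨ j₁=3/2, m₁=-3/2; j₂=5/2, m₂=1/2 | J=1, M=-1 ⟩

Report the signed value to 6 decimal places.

-0.223607

triangle: 3!*0!*2!/6! = 12/720
(j±m)!: 0!*3!*3!*2!*0!*2! = 144
prefactor² = (2J+1)*Δ*N² = 36/5
  k=3: −1/(3!*0!*0!*0!*0!*2!) = -1/12
Σ = -1/12  ⇒  CG² = 36/5*(-1/12)² = 1/20
CG = −√(1/20) = -0.223607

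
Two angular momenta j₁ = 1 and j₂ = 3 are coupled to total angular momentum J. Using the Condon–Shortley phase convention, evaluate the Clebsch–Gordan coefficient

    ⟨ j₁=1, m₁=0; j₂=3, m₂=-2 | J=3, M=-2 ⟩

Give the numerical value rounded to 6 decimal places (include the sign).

j₁+j₂−J=1  J+j₁−j₂=1  J−j₁+j₂=5  j₁+j₂+J+1=8
(j₁±m₁, j₂±m₂, J±M) = (1,1,1,5,1,5)
P² = 300
sum k=0..1:
  [0] +1/24 = 1/24
  [1] −1/120 = -1/120
S = 1/30
C² = P²·S² = 1/3 ; C = +0.577350

+0.577350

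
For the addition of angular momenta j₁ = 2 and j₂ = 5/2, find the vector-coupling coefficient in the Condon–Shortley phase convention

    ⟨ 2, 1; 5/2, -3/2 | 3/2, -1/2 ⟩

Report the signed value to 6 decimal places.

j₁+j₂−J=3  J+j₁−j₂=1  J−j₁+j₂=2  j₁+j₂+J+1=7
(j₁±m₁, j₂±m₂, J±M) = (3,1,1,4,1,2)
P² = 96/35
sum k=0..1:
  [0] +1/6 = 1/6
  [1] −1/4 = -1/4
S = -1/12
C² = P²·S² = 2/105 ; C = -0.138013

−√(2/105) = -0.138013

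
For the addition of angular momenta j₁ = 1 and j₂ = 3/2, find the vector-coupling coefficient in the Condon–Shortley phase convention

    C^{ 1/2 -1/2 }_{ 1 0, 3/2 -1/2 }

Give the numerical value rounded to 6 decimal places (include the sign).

−√(1/3) = -0.577350

√[2·2!0!1!/4! · 1!1!1!2!0!1!] = √(1/3)
  +(−1)^1/∏(1,1,0,0,0,1)! = -1  (running -1)
⟨..|..⟩ = √(1/3)·(-1) = -0.577350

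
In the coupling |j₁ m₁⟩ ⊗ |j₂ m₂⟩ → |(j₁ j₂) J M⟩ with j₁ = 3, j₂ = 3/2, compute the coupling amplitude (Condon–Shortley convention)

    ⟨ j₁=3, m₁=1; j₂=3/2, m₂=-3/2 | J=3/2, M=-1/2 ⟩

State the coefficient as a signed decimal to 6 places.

√[4·3!3!0!/7! · 4!2!0!3!1!2!] = √(576/35)
  +(−1)^0/∏(0,3,2,0,1,0)! = 1/12  (running 1/12)
⟨..|..⟩ = √(576/35)·(1/12) = +0.338062

+0.338062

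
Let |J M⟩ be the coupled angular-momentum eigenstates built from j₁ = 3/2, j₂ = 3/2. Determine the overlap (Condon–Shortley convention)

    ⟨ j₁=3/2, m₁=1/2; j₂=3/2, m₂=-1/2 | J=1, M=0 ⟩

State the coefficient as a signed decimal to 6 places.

√[3·2!1!1!/5! · 2!1!1!2!1!1!] = √(1/5)
  +(−1)^0/∏(0,2,1,1,0,0)! = 1/2  (running 1/2)
  +(−1)^1/∏(1,1,0,0,1,1)! = -1  (running -1/2)
⟨..|..⟩ = √(1/5)·(-1/2) = -0.223607

-0.223607  (= −√(1/20))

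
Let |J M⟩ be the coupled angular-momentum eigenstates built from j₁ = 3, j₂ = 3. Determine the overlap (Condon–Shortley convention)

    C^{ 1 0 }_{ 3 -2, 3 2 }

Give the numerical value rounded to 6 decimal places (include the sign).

j₁+j₂−J=5  J+j₁−j₂=1  J−j₁+j₂=1  j₁+j₂+J+1=8
(j₁±m₁, j₂±m₂, J±M) = (1,5,5,1,1,1)
P² = 900/7
sum k=4..5:
  [4] +1/24 = 1/24
  [5] −1/120 = -1/120
S = 1/30
C² = P²·S² = 1/7 ; C = +0.377964

+√(1/7) = +0.377964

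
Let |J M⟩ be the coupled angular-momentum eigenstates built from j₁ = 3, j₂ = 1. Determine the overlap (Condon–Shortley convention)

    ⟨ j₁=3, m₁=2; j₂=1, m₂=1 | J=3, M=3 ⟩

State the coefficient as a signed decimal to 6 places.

-0.500000  (= −√(1/4))

triangle: 1!×5!×1!/8! = 120/40320
(j±m)!: 5!×1!×2!×0!×6!×0! = 172800
prefactor² = (2J+1)×Δ×N² = 3600
  k=1: −1/(1!×0!×0!×1!×5!×0!) = -1/120
Σ = -1/120  ⇒  CG² = 3600×(-1/120)² = 1/4
CG = −√(1/4) = -0.500000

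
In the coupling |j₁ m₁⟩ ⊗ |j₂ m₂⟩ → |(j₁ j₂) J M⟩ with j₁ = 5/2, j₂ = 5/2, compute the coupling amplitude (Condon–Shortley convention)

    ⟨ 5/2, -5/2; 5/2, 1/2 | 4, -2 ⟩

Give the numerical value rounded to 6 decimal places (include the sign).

−√(9/28) ≈ -0.566947

triangle: 1!*4!*4!/10! = 576/3628800
(j±m)!: 0!*5!*3!*2!*2!*6! = 2073600
prefactor² = (2J+1)*Δ*N² = 20736/7
  k=1: −1/(1!*0!*4!*2!*0!*2!) = -1/96
Σ = -1/96  ⇒  CG² = 20736/7*(-1/96)² = 9/28
CG = −√(9/28) = -0.566947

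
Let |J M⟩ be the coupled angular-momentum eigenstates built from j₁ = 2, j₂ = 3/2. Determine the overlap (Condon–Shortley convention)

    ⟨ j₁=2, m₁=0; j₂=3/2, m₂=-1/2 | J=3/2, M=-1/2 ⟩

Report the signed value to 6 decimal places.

√[4·2!2!1!/6! · 2!2!1!2!1!2!] = √(16/45)
  +(−1)^0/∏(0,2,2,1,0,0)! = 1/4  (running 1/4)
  +(−1)^1/∏(1,1,1,0,1,1)! = -1  (running -3/4)
⟨..|..⟩ = √(16/45)·(-3/4) = -0.447214

-0.447214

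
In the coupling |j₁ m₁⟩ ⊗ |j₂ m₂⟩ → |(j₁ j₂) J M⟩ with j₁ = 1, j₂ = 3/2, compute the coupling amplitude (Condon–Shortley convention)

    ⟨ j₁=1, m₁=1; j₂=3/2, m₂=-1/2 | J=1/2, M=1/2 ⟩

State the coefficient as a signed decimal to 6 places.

+√(1/6) ≈ +0.408248

√[2·2!0!1!/4! · 2!0!1!2!1!0!] = √(2/3)
  +(−1)^0/∏(0,2,0,1,0,0)! = 1/2  (running 1/2)
⟨..|..⟩ = √(2/3)·(1/2) = +0.408248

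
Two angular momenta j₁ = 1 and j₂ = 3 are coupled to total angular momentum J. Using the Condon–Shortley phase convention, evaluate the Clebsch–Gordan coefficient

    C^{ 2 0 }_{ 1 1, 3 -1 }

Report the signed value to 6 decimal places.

+0.534522  (= +√(2/7))

triangle: 2!×0!×4!/7! = 48/5040
(j±m)!: 2!×0!×2!×4!×2!×2! = 384
prefactor² = (2J+1)×Δ×N² = 128/7
  k=0: +1/(0!×2!×0!×2!×0!×2!) = 1/8
Σ = 1/8  ⇒  CG² = 128/7×1/8² = 2/7
CG = +√(2/7) = +0.534522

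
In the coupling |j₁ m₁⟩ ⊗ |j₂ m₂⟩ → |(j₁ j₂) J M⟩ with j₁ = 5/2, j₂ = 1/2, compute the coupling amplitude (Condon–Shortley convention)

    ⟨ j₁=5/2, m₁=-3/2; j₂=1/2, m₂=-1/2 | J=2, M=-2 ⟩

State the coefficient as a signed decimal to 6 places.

j₁+j₂−J=1  J+j₁−j₂=4  J−j₁+j₂=0  j₁+j₂+J+1=6
(j₁±m₁, j₂±m₂, J±M) = (1,4,0,1,0,4)
P² = 96
sum k=0..0:
  [0] +1/24 = 1/24
S = 1/24
C² = P²·S² = 1/6 ; C = +0.408248

+√(1/6) ≈ +0.408248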